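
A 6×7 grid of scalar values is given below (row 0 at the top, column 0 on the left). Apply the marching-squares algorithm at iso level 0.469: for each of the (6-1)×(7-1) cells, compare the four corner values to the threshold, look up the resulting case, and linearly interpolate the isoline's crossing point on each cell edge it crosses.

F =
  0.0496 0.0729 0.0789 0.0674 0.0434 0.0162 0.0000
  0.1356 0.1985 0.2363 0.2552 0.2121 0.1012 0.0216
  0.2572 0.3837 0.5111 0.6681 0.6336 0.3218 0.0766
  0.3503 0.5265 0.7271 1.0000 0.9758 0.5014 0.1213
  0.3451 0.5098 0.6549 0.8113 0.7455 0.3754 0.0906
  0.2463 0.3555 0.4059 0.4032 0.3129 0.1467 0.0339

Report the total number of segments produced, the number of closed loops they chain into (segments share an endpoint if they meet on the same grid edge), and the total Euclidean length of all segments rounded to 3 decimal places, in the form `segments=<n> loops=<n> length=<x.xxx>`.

cell (1,1): code 0100 → (1.847,2.000)–(2.000,1.670)
cell (1,2): code 1100 → (1.518,3.000)–(1.847,2.000)
cell (1,3): code 1100 → (1.609,4.000)–(1.518,3.000)
cell (1,4): code 1000 → (2.000,4.528)–(1.609,4.000)
cell (2,0): code 0100 → (2.597,1.000)–(3.000,0.674)
cell (2,1): code 1110 → (2.000,1.670)–(2.597,1.000)
cell (2,4): code 1101 → (2.820,5.000)–(2.000,4.528)
cell (2,5): code 1000 → (3.000,5.085)–(2.820,5.000)
cell (3,0): code 0110 → (3.000,0.674)–(4.000,0.752)
cell (3,4): code 1011 → (4.000,4.747)–(3.257,5.000)
cell (3,5): code 0001 → (3.257,5.000)–(3.000,5.085)
cell (4,0): code 0010 → (4.000,0.752)–(4.264,1.000)
cell (4,1): code 0011 → (4.264,1.000)–(4.747,2.000)
cell (4,2): code 0011 → (4.747,2.000)–(4.839,3.000)
cell (4,3): code 0011 → (4.839,3.000)–(4.639,4.000)
cell (4,4): code 0001 → (4.639,4.000)–(4.000,4.747)
total: 16 segments, chained into 1 closed loop(s), length Σ = 12.177130

segments=16 loops=1 length=12.177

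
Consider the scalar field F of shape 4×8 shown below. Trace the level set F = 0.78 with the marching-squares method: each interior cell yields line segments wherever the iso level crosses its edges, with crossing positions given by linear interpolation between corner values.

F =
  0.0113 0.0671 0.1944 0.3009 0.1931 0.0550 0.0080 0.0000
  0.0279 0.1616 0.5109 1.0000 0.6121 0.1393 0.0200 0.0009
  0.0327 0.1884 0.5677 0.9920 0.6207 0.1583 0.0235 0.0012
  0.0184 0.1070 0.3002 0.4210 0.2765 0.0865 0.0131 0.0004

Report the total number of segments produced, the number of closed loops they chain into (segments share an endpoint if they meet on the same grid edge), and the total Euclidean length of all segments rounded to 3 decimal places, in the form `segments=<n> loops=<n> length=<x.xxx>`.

cell (0,2): code 0100 → (0.685,3.000)–(1.000,2.550)
cell (0,3): code 1000 → (1.000,3.567)–(0.685,3.000)
cell (1,2): code 0110 → (1.000,2.550)–(2.000,2.500)
cell (1,3): code 1001 → (2.000,3.571)–(1.000,3.567)
cell (2,2): code 0010 → (2.000,2.500)–(2.371,3.000)
cell (2,3): code 0001 → (2.371,3.000)–(2.000,3.571)
total: 6 segments, chained into 1 closed loop(s), length Σ = 4.502374

segments=6 loops=1 length=4.502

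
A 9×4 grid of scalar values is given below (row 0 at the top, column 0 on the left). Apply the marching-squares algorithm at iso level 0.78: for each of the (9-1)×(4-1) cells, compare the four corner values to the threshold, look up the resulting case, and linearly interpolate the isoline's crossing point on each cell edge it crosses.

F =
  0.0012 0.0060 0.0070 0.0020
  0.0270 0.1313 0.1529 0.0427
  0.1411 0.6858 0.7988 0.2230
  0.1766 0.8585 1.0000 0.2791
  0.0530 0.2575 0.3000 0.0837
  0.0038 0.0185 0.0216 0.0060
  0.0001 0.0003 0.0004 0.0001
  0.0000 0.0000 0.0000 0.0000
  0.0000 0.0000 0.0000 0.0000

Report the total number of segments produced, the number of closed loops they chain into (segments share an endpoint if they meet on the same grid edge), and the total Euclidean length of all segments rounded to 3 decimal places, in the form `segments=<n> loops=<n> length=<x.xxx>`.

segments=8 loops=1 length=4.343

cell (1,1): code 0100 → (1.971,2.000)–(2.000,1.834)
cell (1,2): code 1000 → (2.000,2.033)–(1.971,2.000)
cell (2,0): code 0100 → (2.545,1.000)–(3.000,0.885)
cell (2,1): code 1110 → (2.000,1.834)–(2.545,1.000)
cell (2,2): code 1001 → (3.000,2.305)–(2.000,2.033)
cell (3,0): code 0010 → (3.000,0.885)–(3.131,1.000)
cell (3,1): code 0011 → (3.131,1.000)–(3.314,2.000)
cell (3,2): code 0001 → (3.314,2.000)–(3.000,2.305)
total: 8 segments, chained into 1 closed loop(s), length Σ = 4.343132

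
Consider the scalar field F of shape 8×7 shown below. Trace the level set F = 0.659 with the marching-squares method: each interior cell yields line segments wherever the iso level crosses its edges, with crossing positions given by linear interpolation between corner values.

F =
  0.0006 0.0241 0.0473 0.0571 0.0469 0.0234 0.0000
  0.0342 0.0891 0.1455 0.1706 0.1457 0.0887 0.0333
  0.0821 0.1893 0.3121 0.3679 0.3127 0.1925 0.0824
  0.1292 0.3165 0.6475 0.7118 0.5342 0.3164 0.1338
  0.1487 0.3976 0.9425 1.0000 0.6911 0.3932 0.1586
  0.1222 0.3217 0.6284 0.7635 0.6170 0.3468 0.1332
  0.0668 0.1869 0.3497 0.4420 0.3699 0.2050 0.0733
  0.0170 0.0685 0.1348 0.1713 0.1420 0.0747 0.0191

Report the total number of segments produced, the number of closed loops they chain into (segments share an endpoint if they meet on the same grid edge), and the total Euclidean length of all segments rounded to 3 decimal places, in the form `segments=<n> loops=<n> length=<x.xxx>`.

segments=12 loops=1 length=7.731

cell (2,2): code 0100 → (2.846,3.000)–(3.000,2.179)
cell (2,3): code 1000 → (3.000,3.297)–(2.846,3.000)
cell (3,1): code 0100 → (3.039,2.000)–(4.000,1.480)
cell (3,2): code 1110 → (3.000,2.179)–(3.039,2.000)
cell (3,3): code 1101 → (3.795,4.000)–(3.000,3.297)
cell (3,4): code 1000 → (4.000,4.108)–(3.795,4.000)
cell (4,1): code 0010 → (4.000,1.480)–(4.903,2.000)
cell (4,2): code 0111 → (4.903,2.000)–(5.000,2.226)
cell (4,3): code 1011 → (5.000,3.713)–(4.433,4.000)
cell (4,4): code 0001 → (4.433,4.000)–(4.000,4.108)
cell (5,2): code 0010 → (5.000,2.226)–(5.325,3.000)
cell (5,3): code 0001 → (5.325,3.000)–(5.000,3.713)
total: 12 segments, chained into 1 closed loop(s), length Σ = 7.731262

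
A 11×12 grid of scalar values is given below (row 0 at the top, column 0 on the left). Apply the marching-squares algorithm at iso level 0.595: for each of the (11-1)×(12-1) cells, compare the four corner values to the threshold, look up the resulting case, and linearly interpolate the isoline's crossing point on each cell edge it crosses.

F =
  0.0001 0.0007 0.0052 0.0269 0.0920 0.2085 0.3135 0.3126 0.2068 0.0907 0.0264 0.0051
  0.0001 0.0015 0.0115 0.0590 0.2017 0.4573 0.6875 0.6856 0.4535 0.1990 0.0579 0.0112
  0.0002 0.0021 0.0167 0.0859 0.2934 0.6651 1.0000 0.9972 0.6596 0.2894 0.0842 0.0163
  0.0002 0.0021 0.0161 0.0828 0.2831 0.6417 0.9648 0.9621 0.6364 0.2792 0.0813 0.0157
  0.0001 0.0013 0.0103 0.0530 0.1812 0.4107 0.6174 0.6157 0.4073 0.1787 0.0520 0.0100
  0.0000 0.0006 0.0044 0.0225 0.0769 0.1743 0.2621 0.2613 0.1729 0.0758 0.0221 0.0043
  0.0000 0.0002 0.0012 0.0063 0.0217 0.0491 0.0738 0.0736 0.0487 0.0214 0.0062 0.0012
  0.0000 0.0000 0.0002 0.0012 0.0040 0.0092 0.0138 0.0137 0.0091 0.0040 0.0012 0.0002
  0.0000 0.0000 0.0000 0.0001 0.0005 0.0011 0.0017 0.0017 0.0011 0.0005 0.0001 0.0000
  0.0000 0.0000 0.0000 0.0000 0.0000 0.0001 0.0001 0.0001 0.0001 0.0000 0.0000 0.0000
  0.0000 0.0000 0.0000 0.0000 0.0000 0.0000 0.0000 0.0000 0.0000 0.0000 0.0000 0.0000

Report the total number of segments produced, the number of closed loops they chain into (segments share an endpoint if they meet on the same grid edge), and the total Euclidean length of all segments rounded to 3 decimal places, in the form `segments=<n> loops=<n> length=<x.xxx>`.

segments=16 loops=1 length=10.601

cell (0,5): code 0100 → (0.753,6.000)–(1.000,5.598)
cell (0,6): code 1100 → (0.757,7.000)–(0.753,6.000)
cell (0,7): code 1000 → (1.000,7.390)–(0.757,7.000)
cell (1,4): code 0100 → (1.663,5.000)–(2.000,4.811)
cell (1,5): code 1110 → (1.000,5.598)–(1.663,5.000)
cell (1,7): code 1101 → (1.687,8.000)–(1.000,7.390)
cell (1,8): code 1000 → (2.000,8.175)–(1.687,8.000)
cell (2,4): code 0110 → (2.000,4.811)–(3.000,4.870)
cell (2,8): code 1001 → (3.000,8.116)–(2.000,8.175)
cell (3,4): code 0010 → (3.000,4.870)–(3.202,5.000)
cell (3,5): code 0111 → (3.202,5.000)–(4.000,5.892)
cell (3,7): code 1011 → (4.000,7.099)–(3.181,8.000)
cell (3,8): code 0001 → (3.181,8.000)–(3.000,8.116)
cell (4,5): code 0010 → (4.000,5.892)–(4.063,6.000)
cell (4,6): code 0011 → (4.063,6.000)–(4.058,7.000)
cell (4,7): code 0001 → (4.058,7.000)–(4.000,7.099)
total: 16 segments, chained into 1 closed loop(s), length Σ = 10.600925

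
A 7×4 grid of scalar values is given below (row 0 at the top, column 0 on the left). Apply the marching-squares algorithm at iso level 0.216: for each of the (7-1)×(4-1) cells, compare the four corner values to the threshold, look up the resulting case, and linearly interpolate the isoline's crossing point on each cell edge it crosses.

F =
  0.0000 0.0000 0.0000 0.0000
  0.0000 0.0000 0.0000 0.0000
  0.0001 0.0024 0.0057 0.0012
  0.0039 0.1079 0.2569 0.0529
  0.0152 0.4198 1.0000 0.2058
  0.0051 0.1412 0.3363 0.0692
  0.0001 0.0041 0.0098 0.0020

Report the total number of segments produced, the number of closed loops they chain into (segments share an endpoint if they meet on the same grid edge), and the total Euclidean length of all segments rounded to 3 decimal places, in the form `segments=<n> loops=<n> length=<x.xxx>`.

segments=10 loops=1 length=7.270

cell (2,1): code 0100 → (2.837,2.000)–(3.000,1.726)
cell (2,2): code 1000 → (3.000,2.200)–(2.837,2.000)
cell (3,0): code 0100 → (3.347,1.000)–(4.000,0.496)
cell (3,1): code 1110 → (3.000,1.726)–(3.347,1.000)
cell (3,2): code 1001 → (4.000,2.987)–(3.000,2.200)
cell (4,0): code 0010 → (4.000,0.496)–(4.732,1.000)
cell (4,1): code 0111 → (4.732,1.000)–(5.000,1.383)
cell (4,2): code 1001 → (5.000,2.450)–(4.000,2.987)
cell (5,1): code 0010 → (5.000,1.383)–(5.368,2.000)
cell (5,2): code 0001 → (5.368,2.000)–(5.000,2.450)
total: 10 segments, chained into 1 closed loop(s), length Σ = 7.270210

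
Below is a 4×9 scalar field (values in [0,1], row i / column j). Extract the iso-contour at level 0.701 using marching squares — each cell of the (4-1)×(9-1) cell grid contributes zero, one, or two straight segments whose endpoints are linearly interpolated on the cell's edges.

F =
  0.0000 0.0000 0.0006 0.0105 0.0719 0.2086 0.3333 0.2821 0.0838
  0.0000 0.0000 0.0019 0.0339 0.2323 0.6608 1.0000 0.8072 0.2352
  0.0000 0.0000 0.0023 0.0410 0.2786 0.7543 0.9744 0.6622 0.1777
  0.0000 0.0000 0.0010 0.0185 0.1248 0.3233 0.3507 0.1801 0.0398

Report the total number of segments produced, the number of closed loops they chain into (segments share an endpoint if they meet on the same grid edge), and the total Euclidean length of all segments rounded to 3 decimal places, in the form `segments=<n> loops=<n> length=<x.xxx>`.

segments=10 loops=1 length=6.566

cell (0,5): code 0100 → (0.552,6.000)–(1.000,5.119)
cell (0,6): code 1100 → (0.798,7.000)–(0.552,6.000)
cell (0,7): code 1000 → (1.000,7.186)–(0.798,7.000)
cell (1,4): code 0100 → (1.430,5.000)–(2.000,4.888)
cell (1,5): code 1110 → (1.000,5.119)–(1.430,5.000)
cell (1,6): code 1011 → (2.000,6.876)–(1.732,7.000)
cell (1,7): code 0001 → (1.732,7.000)–(1.000,7.186)
cell (2,4): code 0010 → (2.000,4.888)–(2.124,5.000)
cell (2,5): code 0011 → (2.124,5.000)–(2.438,6.000)
cell (2,6): code 0001 → (2.438,6.000)–(2.000,6.876)
total: 10 segments, chained into 1 closed loop(s), length Σ = 6.565515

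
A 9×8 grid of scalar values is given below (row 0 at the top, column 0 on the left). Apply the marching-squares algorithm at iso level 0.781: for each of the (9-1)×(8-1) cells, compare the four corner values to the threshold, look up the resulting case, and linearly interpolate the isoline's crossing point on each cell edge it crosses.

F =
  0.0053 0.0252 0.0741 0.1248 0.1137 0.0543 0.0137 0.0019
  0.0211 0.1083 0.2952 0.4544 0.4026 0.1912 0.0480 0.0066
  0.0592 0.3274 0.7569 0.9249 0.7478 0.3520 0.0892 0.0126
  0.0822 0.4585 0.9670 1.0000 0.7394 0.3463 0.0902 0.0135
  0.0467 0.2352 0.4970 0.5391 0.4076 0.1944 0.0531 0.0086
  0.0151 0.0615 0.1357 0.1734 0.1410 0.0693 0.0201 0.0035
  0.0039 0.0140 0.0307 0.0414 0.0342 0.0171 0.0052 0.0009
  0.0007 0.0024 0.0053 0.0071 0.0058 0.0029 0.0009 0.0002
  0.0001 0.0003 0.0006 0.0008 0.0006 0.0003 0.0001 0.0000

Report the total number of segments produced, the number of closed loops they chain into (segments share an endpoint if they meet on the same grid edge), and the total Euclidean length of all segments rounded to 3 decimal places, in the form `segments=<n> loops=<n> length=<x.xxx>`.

cell (1,2): code 0100 → (1.694,3.000)–(2.000,2.143)
cell (1,3): code 1000 → (2.000,3.813)–(1.694,3.000)
cell (2,1): code 0100 → (2.115,2.000)–(3.000,1.634)
cell (2,2): code 1110 → (2.000,2.143)–(2.115,2.000)
cell (2,3): code 1001 → (3.000,3.840)–(2.000,3.813)
cell (3,1): code 0010 → (3.000,1.634)–(3.396,2.000)
cell (3,2): code 0011 → (3.396,2.000)–(3.475,3.000)
cell (3,3): code 0001 → (3.475,3.000)–(3.000,3.840)
total: 8 segments, chained into 1 closed loop(s), length Σ = 6.427092

segments=8 loops=1 length=6.427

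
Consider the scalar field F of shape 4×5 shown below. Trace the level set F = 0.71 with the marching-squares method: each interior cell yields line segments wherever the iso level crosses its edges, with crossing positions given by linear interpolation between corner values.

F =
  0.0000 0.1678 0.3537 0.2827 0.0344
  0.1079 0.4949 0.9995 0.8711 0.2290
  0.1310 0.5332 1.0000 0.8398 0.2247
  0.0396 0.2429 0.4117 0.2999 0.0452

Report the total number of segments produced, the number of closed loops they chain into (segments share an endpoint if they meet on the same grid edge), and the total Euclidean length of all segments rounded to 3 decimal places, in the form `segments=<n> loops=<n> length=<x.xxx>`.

cell (0,1): code 0100 → (0.552,2.000)–(1.000,1.426)
cell (0,2): code 1100 → (0.726,3.000)–(0.552,2.000)
cell (0,3): code 1000 → (1.000,3.251)–(0.726,3.000)
cell (1,1): code 0110 → (1.000,1.426)–(2.000,1.379)
cell (1,3): code 1001 → (2.000,3.211)–(1.000,3.251)
cell (2,1): code 0010 → (2.000,1.379)–(2.493,2.000)
cell (2,2): code 0011 → (2.493,2.000)–(2.240,3.000)
cell (2,3): code 0001 → (2.240,3.000)–(2.000,3.211)
total: 8 segments, chained into 1 closed loop(s), length Σ = 6.260831

segments=8 loops=1 length=6.261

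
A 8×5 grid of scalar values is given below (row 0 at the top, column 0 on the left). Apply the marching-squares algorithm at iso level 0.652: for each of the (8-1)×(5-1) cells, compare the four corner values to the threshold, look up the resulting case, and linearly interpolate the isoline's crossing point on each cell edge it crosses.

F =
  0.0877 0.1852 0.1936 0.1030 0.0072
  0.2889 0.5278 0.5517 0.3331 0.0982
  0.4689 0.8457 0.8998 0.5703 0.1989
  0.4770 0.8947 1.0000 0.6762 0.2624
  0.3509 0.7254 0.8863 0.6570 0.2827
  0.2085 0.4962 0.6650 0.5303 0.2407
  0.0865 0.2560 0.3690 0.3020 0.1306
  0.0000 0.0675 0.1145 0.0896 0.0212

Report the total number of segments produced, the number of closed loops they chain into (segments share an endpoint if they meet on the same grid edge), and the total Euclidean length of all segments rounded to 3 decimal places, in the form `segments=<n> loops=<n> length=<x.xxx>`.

segments=14 loops=1 length=10.036

cell (1,0): code 0100 → (1.391,1.000)–(2.000,0.486)
cell (1,1): code 1100 → (1.288,2.000)–(1.391,1.000)
cell (1,2): code 1000 → (2.000,2.752)–(1.288,2.000)
cell (2,0): code 0110 → (2.000,0.486)–(3.000,0.419)
cell (2,2): code 1101 → (2.771,3.000)–(2.000,2.752)
cell (2,3): code 1000 → (3.000,3.058)–(2.771,3.000)
cell (3,0): code 0110 → (3.000,0.419)–(4.000,0.804)
cell (3,3): code 1001 → (4.000,3.013)–(3.000,3.058)
cell (4,0): code 0010 → (4.000,0.804)–(4.320,1.000)
cell (4,1): code 0111 → (4.320,1.000)–(5.000,1.923)
cell (4,2): code 1011 → (5.000,2.097)–(4.039,3.000)
cell (4,3): code 0001 → (4.039,3.000)–(4.000,3.013)
cell (5,1): code 0010 → (5.000,1.923)–(5.044,2.000)
cell (5,2): code 0001 → (5.044,2.000)–(5.000,2.097)
total: 14 segments, chained into 1 closed loop(s), length Σ = 10.035814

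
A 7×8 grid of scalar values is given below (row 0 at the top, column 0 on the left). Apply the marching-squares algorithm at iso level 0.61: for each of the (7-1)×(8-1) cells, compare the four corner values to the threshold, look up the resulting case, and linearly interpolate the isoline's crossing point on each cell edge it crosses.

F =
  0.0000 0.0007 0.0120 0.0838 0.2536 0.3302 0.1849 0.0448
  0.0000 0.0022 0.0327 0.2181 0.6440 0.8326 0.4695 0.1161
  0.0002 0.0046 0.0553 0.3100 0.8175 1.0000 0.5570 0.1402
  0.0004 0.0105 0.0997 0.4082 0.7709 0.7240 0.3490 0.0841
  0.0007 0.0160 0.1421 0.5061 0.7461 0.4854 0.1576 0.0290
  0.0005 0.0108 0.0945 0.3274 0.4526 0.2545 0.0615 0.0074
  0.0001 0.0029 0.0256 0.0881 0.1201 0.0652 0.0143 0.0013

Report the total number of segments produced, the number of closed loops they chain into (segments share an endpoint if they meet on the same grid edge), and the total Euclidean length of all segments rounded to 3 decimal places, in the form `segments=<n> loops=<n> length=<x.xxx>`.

segments=12 loops=1 length=9.891

cell (0,3): code 0100 → (0.913,4.000)–(1.000,3.920)
cell (0,4): code 1100 → (0.557,5.000)–(0.913,4.000)
cell (0,5): code 1000 → (1.000,5.613)–(0.557,5.000)
cell (1,3): code 0110 → (1.000,3.920)–(2.000,3.591)
cell (1,5): code 1001 → (2.000,5.880)–(1.000,5.613)
cell (2,3): code 0110 → (2.000,3.591)–(3.000,3.556)
cell (2,5): code 1001 → (3.000,5.304)–(2.000,5.880)
cell (3,3): code 0110 → (3.000,3.556)–(4.000,3.433)
cell (3,4): code 1011 → (4.000,4.522)–(3.478,5.000)
cell (3,5): code 0001 → (3.478,5.000)–(3.000,5.304)
cell (4,3): code 0010 → (4.000,3.433)–(4.464,4.000)
cell (4,4): code 0001 → (4.464,4.000)–(4.000,4.522)
total: 12 segments, chained into 1 closed loop(s), length Σ = 9.891290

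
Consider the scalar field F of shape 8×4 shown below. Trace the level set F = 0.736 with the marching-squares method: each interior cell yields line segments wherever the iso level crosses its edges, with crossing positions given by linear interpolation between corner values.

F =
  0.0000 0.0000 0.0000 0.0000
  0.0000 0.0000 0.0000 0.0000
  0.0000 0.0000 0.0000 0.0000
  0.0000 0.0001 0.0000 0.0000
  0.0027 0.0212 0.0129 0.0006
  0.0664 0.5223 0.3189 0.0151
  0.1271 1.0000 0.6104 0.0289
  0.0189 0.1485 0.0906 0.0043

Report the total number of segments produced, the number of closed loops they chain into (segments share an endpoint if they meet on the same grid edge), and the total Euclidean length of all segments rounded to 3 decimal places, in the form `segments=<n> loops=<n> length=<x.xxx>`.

segments=4 loops=1 length=2.683

cell (5,0): code 0100 → (5.447,1.000)–(6.000,0.698)
cell (5,1): code 1000 → (6.000,1.678)–(5.447,1.000)
cell (6,0): code 0010 → (6.000,0.698)–(6.310,1.000)
cell (6,1): code 0001 → (6.310,1.000)–(6.000,1.678)
total: 4 segments, chained into 1 closed loop(s), length Σ = 2.682700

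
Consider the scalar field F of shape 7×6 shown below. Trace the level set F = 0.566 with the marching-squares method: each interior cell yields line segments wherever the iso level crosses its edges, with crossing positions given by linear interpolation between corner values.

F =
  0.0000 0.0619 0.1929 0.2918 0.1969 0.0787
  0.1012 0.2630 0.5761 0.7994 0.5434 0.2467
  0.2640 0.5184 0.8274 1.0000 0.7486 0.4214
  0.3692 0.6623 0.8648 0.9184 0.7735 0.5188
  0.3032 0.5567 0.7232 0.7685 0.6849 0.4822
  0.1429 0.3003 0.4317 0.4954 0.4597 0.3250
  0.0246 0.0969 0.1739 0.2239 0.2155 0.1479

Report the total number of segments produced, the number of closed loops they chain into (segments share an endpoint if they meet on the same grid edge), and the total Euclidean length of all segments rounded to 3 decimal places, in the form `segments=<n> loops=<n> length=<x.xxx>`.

cell (0,1): code 0100 → (0.974,2.000)–(1.000,1.968)
cell (0,2): code 1100 → (0.540,3.000)–(0.974,2.000)
cell (0,3): code 1000 → (1.000,3.912)–(0.540,3.000)
cell (1,1): code 0110 → (1.000,1.968)–(2.000,1.154)
cell (1,3): code 1101 → (1.110,4.000)–(1.000,3.912)
cell (1,4): code 1000 → (2.000,4.558)–(1.110,4.000)
cell (2,0): code 0100 → (2.331,1.000)–(3.000,0.671)
cell (2,1): code 1110 → (2.000,1.154)–(2.331,1.000)
cell (2,4): code 1001 → (3.000,4.815)–(2.000,4.558)
cell (3,0): code 0010 → (3.000,0.671)–(3.912,1.000)
cell (3,1): code 0111 → (3.912,1.000)–(4.000,1.056)
cell (3,4): code 1001 → (4.000,4.587)–(3.000,4.815)
cell (4,1): code 0010 → (4.000,1.056)–(4.539,2.000)
cell (4,2): code 0011 → (4.539,2.000)–(4.741,3.000)
cell (4,3): code 0011 → (4.741,3.000)–(4.528,4.000)
cell (4,4): code 0001 → (4.528,4.000)–(4.000,4.587)
total: 16 segments, chained into 1 closed loop(s), length Σ = 12.794803

segments=16 loops=1 length=12.795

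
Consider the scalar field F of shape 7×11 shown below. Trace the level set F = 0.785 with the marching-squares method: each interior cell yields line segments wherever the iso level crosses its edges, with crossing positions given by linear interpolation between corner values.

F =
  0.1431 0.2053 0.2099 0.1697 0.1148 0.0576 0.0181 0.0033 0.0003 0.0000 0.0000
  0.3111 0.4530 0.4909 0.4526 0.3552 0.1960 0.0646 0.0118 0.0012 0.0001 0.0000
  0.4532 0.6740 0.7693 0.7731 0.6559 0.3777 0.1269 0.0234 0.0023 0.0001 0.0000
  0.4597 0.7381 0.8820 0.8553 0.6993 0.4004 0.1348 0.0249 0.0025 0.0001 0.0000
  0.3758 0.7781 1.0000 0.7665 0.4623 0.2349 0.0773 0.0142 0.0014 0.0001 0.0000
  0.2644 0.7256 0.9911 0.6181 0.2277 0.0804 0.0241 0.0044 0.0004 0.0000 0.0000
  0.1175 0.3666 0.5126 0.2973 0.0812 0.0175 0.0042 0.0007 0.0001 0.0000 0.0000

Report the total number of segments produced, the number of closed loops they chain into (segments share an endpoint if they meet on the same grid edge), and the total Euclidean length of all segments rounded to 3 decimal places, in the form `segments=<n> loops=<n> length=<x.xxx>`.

cell (2,1): code 0100 → (2.139,2.000)–(3.000,1.326)
cell (2,2): code 1100 → (2.145,3.000)–(2.139,2.000)
cell (2,3): code 1000 → (3.000,3.451)–(2.145,3.000)
cell (3,1): code 0110 → (3.000,1.326)–(4.000,1.031)
cell (3,2): code 1011 → (4.000,2.921)–(3.792,3.000)
cell (3,3): code 0001 → (3.792,3.000)–(3.000,3.451)
cell (4,1): code 0110 → (4.000,1.031)–(5.000,1.224)
cell (4,2): code 1001 → (5.000,2.553)–(4.000,2.921)
cell (5,1): code 0010 → (5.000,1.224)–(5.431,2.000)
cell (5,2): code 0001 → (5.431,2.000)–(5.000,2.553)
total: 10 segments, chained into 1 closed loop(s), length Σ = 8.908712

segments=10 loops=1 length=8.909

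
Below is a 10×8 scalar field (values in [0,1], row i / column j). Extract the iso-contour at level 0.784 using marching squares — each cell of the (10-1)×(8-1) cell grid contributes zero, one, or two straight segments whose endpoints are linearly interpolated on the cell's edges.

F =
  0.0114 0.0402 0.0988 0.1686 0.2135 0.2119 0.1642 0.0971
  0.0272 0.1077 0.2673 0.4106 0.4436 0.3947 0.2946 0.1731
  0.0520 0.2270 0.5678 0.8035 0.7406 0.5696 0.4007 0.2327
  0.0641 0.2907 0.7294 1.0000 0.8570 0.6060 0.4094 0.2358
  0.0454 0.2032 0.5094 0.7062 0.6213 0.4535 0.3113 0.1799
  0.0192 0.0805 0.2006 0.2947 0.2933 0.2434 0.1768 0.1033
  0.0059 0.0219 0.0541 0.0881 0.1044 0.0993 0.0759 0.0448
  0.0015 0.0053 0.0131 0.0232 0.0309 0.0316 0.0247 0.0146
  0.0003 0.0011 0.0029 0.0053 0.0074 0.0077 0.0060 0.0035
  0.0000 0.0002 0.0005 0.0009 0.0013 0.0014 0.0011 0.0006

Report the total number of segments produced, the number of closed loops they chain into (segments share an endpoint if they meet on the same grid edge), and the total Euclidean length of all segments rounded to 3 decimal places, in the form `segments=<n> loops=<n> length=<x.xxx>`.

cell (1,2): code 0100 → (1.950,3.000)–(2.000,2.917)
cell (1,3): code 1000 → (2.000,3.310)–(1.950,3.000)
cell (2,2): code 0110 → (2.000,2.917)–(3.000,2.202)
cell (2,3): code 1101 → (2.373,4.000)–(2.000,3.310)
cell (2,4): code 1000 → (3.000,4.291)–(2.373,4.000)
cell (3,2): code 0010 → (3.000,2.202)–(3.735,3.000)
cell (3,3): code 0011 → (3.735,3.000)–(3.310,4.000)
cell (3,4): code 0001 → (3.310,4.000)–(3.000,4.291)
total: 8 segments, chained into 1 closed loop(s), length Σ = 5.712456

segments=8 loops=1 length=5.712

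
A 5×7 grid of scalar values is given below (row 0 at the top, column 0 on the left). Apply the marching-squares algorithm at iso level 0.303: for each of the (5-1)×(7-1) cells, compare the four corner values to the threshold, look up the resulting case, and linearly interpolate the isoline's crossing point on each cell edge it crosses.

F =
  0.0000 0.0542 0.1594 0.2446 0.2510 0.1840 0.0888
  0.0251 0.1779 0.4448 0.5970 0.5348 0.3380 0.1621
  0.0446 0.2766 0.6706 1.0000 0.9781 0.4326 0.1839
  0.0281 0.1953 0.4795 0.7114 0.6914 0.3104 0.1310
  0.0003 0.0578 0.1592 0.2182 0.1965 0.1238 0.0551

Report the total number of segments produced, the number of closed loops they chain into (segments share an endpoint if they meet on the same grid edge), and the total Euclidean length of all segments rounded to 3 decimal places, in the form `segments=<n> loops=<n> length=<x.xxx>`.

cell (0,1): code 0100 → (0.503,2.000)–(1.000,1.469)
cell (0,2): code 1100 → (0.166,3.000)–(0.503,2.000)
cell (0,3): code 1100 → (0.183,4.000)–(0.166,3.000)
cell (0,4): code 1100 → (0.773,5.000)–(0.183,4.000)
cell (0,5): code 1000 → (1.000,5.199)–(0.773,5.000)
cell (1,1): code 0110 → (1.000,1.469)–(2.000,1.067)
cell (1,5): code 1001 → (2.000,5.521)–(1.000,5.199)
cell (2,1): code 0110 → (2.000,1.067)–(3.000,1.379)
cell (2,5): code 1001 → (3.000,5.041)–(2.000,5.521)
cell (3,1): code 0010 → (3.000,1.379)–(3.551,2.000)
cell (3,2): code 0011 → (3.551,2.000)–(3.828,3.000)
cell (3,3): code 0011 → (3.828,3.000)–(3.785,4.000)
cell (3,4): code 0011 → (3.785,4.000)–(3.040,5.000)
cell (3,5): code 0001 → (3.040,5.000)–(3.000,5.041)
total: 14 segments, chained into 1 closed loop(s), length Σ = 12.703999

segments=14 loops=1 length=12.704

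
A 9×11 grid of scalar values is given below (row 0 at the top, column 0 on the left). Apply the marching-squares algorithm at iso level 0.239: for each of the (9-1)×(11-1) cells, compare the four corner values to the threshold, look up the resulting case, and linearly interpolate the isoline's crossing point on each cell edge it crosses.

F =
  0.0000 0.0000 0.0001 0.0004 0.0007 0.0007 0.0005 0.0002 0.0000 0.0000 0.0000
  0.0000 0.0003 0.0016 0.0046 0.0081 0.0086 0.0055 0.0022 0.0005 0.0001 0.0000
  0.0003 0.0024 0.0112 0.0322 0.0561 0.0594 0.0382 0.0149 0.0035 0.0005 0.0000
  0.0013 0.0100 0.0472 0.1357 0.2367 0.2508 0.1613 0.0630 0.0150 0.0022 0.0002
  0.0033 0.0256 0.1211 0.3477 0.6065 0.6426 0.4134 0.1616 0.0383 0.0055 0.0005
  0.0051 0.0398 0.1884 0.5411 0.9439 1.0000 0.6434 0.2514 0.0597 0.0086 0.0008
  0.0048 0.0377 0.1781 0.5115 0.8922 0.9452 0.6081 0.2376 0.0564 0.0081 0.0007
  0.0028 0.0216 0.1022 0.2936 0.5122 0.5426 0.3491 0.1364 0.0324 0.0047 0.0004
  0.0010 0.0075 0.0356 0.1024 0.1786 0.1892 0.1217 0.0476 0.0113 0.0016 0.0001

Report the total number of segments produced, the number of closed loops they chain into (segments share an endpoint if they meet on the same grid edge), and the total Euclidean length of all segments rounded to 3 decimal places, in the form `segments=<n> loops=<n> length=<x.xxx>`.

cell (2,4): code 0100 → (2.938,5.000)–(3.000,4.163)
cell (2,5): code 1000 → (3.000,5.132)–(2.938,5.000)
cell (3,2): code 0100 → (3.487,3.000)–(4.000,2.520)
cell (3,3): code 1100 → (3.006,4.000)–(3.487,3.000)
cell (3,4): code 1110 → (3.000,4.163)–(3.006,4.000)
cell (3,5): code 1101 → (3.308,6.000)–(3.000,5.132)
cell (3,6): code 1000 → (4.000,6.693)–(3.308,6.000)
cell (4,2): code 0110 → (4.000,2.520)–(5.000,2.143)
cell (4,6): code 1101 → (4.862,7.000)–(4.000,6.693)
cell (4,7): code 1000 → (5.000,7.065)–(4.862,7.000)
cell (5,2): code 0110 → (5.000,2.143)–(6.000,2.183)
cell (5,6): code 1011 → (6.000,6.996)–(5.899,7.000)
cell (5,7): code 0001 → (5.899,7.000)–(5.000,7.065)
cell (6,2): code 0110 → (6.000,2.183)–(7.000,2.715)
cell (6,6): code 1001 → (7.000,6.518)–(6.000,6.996)
cell (7,2): code 0010 → (7.000,2.715)–(7.286,3.000)
cell (7,3): code 0011 → (7.286,3.000)–(7.819,4.000)
cell (7,4): code 0011 → (7.819,4.000)–(7.859,5.000)
cell (7,5): code 0011 → (7.859,5.000)–(7.484,6.000)
cell (7,6): code 0001 → (7.484,6.000)–(7.000,6.518)
total: 20 segments, chained into 1 closed loop(s), length Σ = 15.555219

segments=20 loops=1 length=15.555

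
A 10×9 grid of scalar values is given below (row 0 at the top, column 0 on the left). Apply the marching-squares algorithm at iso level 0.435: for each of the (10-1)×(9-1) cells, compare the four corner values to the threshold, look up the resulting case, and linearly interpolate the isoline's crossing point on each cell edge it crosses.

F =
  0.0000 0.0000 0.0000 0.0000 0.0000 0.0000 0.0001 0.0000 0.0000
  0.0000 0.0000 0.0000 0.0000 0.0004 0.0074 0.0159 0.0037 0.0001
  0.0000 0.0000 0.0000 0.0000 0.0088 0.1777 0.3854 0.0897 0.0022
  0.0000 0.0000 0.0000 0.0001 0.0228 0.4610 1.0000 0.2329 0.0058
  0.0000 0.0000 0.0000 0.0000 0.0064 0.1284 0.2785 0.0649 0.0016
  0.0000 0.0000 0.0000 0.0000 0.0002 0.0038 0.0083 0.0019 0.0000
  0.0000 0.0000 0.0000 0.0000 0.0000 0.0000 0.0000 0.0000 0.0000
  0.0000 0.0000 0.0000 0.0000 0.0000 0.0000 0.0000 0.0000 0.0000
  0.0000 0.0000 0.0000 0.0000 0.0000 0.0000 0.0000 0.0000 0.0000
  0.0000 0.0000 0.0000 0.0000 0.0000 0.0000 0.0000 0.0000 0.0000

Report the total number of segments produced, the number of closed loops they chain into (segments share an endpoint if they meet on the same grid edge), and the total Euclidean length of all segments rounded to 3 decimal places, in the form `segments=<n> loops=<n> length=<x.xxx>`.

segments=6 loops=1 length=4.982

cell (2,4): code 0100 → (2.908,5.000)–(3.000,4.941)
cell (2,5): code 1100 → (2.081,6.000)–(2.908,5.000)
cell (2,6): code 1000 → (3.000,6.737)–(2.081,6.000)
cell (3,4): code 0010 → (3.000,4.941)–(3.078,5.000)
cell (3,5): code 0011 → (3.078,5.000)–(3.783,6.000)
cell (3,6): code 0001 → (3.783,6.000)–(3.000,6.737)
total: 6 segments, chained into 1 closed loop(s), length Σ = 4.981912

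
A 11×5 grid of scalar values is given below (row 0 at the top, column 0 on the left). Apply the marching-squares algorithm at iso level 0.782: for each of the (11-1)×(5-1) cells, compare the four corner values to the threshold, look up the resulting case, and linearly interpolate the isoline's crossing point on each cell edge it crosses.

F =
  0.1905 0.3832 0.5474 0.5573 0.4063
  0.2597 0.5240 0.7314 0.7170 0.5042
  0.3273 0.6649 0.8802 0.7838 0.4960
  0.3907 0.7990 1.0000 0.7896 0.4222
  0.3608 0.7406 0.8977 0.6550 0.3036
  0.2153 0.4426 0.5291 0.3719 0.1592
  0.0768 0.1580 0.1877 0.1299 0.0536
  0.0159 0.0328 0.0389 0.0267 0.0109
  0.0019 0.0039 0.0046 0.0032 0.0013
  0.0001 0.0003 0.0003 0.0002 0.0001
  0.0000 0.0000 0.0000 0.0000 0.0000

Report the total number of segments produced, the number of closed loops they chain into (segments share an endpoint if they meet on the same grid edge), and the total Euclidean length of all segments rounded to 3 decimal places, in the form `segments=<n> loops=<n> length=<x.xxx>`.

segments=12 loops=1 length=7.736

cell (1,1): code 0100 → (1.340,2.000)–(2.000,1.544)
cell (1,2): code 1100 → (1.973,3.000)–(1.340,2.000)
cell (1,3): code 1000 → (2.000,3.006)–(1.973,3.000)
cell (2,0): code 0100 → (2.873,1.000)–(3.000,0.958)
cell (2,1): code 1110 → (2.000,1.544)–(2.873,1.000)
cell (2,3): code 1001 → (3.000,3.021)–(2.000,3.006)
cell (3,0): code 0010 → (3.000,0.958)–(3.291,1.000)
cell (3,1): code 0111 → (3.291,1.000)–(4.000,1.264)
cell (3,2): code 1011 → (4.000,2.477)–(3.056,3.000)
cell (3,3): code 0001 → (3.056,3.000)–(3.000,3.021)
cell (4,1): code 0010 → (4.000,1.264)–(4.314,2.000)
cell (4,2): code 0001 → (4.314,2.000)–(4.000,2.477)
total: 12 segments, chained into 1 closed loop(s), length Σ = 7.736466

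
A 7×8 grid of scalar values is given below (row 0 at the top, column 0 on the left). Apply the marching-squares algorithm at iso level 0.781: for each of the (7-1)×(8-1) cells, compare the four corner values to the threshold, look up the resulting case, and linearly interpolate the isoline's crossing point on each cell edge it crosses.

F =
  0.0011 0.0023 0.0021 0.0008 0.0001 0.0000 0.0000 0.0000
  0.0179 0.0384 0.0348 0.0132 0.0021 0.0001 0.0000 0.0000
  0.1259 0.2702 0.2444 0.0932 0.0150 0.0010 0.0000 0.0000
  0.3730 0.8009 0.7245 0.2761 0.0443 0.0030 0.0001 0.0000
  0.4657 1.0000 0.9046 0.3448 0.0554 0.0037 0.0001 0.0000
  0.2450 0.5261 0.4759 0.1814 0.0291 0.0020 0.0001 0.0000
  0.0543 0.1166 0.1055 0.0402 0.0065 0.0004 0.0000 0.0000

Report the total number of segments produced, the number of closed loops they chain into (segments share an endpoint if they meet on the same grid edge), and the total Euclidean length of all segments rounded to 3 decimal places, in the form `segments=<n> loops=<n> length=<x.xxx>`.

cell (2,0): code 0100 → (2.963,1.000)–(3.000,0.953)
cell (2,1): code 1000 → (3.000,1.260)–(2.963,1.000)
cell (3,0): code 0110 → (3.000,0.953)–(4.000,0.590)
cell (3,1): code 1101 → (3.314,2.000)–(3.000,1.260)
cell (3,2): code 1000 → (4.000,2.221)–(3.314,2.000)
cell (4,0): code 0010 → (4.000,0.590)–(4.462,1.000)
cell (4,1): code 0011 → (4.462,1.000)–(4.288,2.000)
cell (4,2): code 0001 → (4.288,2.000)–(4.000,2.221)
total: 8 segments, chained into 1 closed loop(s), length Σ = 4.906961

segments=8 loops=1 length=4.907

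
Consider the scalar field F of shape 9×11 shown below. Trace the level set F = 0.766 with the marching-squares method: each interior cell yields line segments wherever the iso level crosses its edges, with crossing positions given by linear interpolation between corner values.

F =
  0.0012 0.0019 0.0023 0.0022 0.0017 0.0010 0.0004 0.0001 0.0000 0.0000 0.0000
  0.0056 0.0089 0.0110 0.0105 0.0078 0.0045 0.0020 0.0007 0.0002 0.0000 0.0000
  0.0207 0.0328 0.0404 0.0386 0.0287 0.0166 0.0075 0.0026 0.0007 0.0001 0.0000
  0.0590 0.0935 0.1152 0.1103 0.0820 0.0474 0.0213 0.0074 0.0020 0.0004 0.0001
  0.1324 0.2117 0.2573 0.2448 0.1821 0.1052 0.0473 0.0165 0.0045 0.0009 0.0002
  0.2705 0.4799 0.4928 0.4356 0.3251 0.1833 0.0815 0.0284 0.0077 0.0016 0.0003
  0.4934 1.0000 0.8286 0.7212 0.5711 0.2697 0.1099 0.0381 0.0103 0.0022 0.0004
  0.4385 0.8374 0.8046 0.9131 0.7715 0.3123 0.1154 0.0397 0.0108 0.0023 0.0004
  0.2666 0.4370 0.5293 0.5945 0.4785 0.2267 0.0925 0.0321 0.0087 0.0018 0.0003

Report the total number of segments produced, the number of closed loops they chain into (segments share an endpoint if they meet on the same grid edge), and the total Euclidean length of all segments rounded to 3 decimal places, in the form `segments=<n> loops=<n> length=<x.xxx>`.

cell (5,0): code 0100 → (5.550,1.000)–(6.000,0.538)
cell (5,1): code 1100 → (5.814,2.000)–(5.550,1.000)
cell (5,2): code 1000 → (6.000,2.583)–(5.814,2.000)
cell (6,0): code 0110 → (6.000,0.538)–(7.000,0.821)
cell (6,2): code 1101 → (6.233,3.000)–(6.000,2.583)
cell (6,3): code 1100 → (6.973,4.000)–(6.233,3.000)
cell (6,4): code 1000 → (7.000,4.012)–(6.973,4.000)
cell (7,0): code 0010 → (7.000,0.821)–(7.178,1.000)
cell (7,1): code 0011 → (7.178,1.000)–(7.140,2.000)
cell (7,2): code 0011 → (7.140,2.000)–(7.462,3.000)
cell (7,3): code 0011 → (7.462,3.000)–(7.019,4.000)
cell (7,4): code 0001 → (7.019,4.000)–(7.000,4.012)
total: 12 segments, chained into 1 closed loop(s), length Σ = 8.501362

segments=12 loops=1 length=8.501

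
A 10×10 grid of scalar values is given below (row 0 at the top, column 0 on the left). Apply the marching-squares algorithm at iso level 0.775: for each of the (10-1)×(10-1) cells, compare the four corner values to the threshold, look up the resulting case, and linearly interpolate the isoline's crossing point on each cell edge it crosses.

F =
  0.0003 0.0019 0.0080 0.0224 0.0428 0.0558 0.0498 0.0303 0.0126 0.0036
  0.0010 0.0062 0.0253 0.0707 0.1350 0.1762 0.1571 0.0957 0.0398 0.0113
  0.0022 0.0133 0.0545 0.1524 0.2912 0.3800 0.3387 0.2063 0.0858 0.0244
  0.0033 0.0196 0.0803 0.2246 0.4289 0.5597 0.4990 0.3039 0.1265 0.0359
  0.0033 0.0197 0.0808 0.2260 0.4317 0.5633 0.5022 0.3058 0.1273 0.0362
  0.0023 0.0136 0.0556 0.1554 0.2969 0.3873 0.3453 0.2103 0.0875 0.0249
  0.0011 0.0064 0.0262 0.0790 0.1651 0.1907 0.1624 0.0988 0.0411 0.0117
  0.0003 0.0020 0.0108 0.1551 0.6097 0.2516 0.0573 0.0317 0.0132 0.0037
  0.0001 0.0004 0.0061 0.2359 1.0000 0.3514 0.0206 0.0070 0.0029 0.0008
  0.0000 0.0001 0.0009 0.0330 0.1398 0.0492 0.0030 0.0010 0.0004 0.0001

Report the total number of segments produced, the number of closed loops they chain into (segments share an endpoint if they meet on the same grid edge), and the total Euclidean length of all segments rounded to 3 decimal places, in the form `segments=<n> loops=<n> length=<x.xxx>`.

segments=4 loops=1 length=2.148

cell (7,3): code 0100 → (7.424,4.000)–(8.000,3.706)
cell (7,4): code 1000 → (8.000,4.347)–(7.424,4.000)
cell (8,3): code 0010 → (8.000,3.706)–(8.262,4.000)
cell (8,4): code 0001 → (8.262,4.000)–(8.000,4.347)
total: 4 segments, chained into 1 closed loop(s), length Σ = 2.148462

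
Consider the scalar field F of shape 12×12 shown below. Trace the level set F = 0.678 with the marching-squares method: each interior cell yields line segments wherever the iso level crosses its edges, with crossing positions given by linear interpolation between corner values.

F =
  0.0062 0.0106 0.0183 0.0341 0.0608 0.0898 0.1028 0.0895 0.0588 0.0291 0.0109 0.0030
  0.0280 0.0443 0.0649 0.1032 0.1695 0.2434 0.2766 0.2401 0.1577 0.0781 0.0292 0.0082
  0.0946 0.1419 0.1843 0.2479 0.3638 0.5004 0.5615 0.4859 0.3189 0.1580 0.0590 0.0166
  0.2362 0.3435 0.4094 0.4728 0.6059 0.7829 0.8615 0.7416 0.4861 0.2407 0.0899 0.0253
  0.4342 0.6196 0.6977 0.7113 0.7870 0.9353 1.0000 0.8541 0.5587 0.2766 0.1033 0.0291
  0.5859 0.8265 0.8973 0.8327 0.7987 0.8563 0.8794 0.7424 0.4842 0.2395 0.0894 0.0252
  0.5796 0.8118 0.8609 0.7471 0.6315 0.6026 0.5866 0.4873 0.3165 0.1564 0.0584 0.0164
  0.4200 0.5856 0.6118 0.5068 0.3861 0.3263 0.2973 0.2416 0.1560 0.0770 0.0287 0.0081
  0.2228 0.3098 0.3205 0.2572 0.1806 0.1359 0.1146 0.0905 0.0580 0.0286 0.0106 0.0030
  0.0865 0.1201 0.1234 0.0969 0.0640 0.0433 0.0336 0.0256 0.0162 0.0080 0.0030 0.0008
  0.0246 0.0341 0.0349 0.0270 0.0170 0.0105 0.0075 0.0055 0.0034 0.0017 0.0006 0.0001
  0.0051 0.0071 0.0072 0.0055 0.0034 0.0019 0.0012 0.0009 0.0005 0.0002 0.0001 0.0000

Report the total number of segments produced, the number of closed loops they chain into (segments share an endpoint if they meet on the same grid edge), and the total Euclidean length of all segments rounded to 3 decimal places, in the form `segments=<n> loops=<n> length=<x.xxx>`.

segments=22 loops=1 length=18.472

cell (2,4): code 0100 → (2.629,5.000)–(3.000,4.407)
cell (2,5): code 1100 → (2.388,6.000)–(2.629,5.000)
cell (2,6): code 1100 → (2.751,7.000)–(2.388,6.000)
cell (2,7): code 1000 → (3.000,7.249)–(2.751,7.000)
cell (3,1): code 0100 → (3.932,2.000)–(4.000,1.748)
cell (3,2): code 1100 → (3.860,3.000)–(3.932,2.000)
cell (3,3): code 1100 → (3.398,4.000)–(3.860,3.000)
cell (3,4): code 1110 → (3.000,4.407)–(3.398,4.000)
cell (3,7): code 1001 → (4.000,7.596)–(3.000,7.249)
cell (4,0): code 0100 → (4.282,1.000)–(5.000,0.383)
cell (4,1): code 1110 → (4.000,1.748)–(4.282,1.000)
cell (4,7): code 1001 → (5.000,7.249)–(4.000,7.596)
cell (5,0): code 0110 → (5.000,0.383)–(6.000,0.424)
cell (5,3): code 1011 → (6.000,3.598)–(5.722,4.000)
cell (5,4): code 0011 → (5.722,4.000)–(5.703,5.000)
cell (5,5): code 0011 → (5.703,5.000)–(5.688,6.000)
cell (5,6): code 0011 → (5.688,6.000)–(5.252,7.000)
cell (5,7): code 0001 → (5.252,7.000)–(5.000,7.249)
cell (6,0): code 0010 → (6.000,0.424)–(6.592,1.000)
cell (6,1): code 0011 → (6.592,1.000)–(6.734,2.000)
cell (6,2): code 0011 → (6.734,2.000)–(6.288,3.000)
cell (6,3): code 0001 → (6.288,3.000)–(6.000,3.598)
total: 22 segments, chained into 1 closed loop(s), length Σ = 18.471737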